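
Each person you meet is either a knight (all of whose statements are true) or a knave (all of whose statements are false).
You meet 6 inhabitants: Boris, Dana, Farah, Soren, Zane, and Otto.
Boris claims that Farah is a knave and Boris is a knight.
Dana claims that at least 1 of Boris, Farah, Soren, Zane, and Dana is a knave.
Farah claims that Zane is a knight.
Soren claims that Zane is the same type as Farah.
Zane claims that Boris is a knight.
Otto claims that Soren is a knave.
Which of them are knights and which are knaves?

Knights: Dana and Soren. Knaves: Boris, Farah, Zane, and Otto.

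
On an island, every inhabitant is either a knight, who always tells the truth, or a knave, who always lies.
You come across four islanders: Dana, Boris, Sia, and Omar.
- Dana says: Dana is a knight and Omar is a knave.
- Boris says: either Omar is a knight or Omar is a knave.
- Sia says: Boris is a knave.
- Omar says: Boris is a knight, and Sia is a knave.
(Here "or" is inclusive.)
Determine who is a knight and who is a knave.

Knights: Boris and Omar. Knaves: Dana and Sia.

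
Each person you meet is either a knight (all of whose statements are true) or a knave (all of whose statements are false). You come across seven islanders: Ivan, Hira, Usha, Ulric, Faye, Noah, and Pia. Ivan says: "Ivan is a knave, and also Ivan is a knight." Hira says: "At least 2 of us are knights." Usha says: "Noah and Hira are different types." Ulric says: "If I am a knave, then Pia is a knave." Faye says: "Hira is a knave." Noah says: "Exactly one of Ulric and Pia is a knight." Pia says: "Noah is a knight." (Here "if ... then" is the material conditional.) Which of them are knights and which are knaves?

Ivan is a knave, Hira is a knight, Usha is a knave, Ulric is a knave, Faye is a knave, Noah is a knight, and Pia is a knight.

As a knave, Ivan's statement "Ivan is a knave, and also Ivan is a knight" should be false; it is.
Hira (knight): "at least 2 of us are knights" — True. ✓
Since Usha is a knave, "Noah and Hira are different types" needs to be false, which holds.
Ulric is a knave, so "if I am a knave, then Pia is a knave" must be false — and it is.
Faye is a knave, so "Hira is a knave" must be false — and it is.
Noah is a knight, so "exactly one of Ulric and Pia is a knight" must be True — and it is.
Pia is a knight; "Noah is a knight" is True, as required.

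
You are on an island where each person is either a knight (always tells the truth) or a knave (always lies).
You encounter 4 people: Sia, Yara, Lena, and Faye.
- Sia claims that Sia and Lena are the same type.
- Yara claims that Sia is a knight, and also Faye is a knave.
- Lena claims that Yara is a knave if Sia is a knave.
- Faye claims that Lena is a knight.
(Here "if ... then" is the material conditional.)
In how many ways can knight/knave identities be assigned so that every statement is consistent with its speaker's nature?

Consistent assignments:
  Sia=knight, Yara=knave, Lena=knight, Faye=knight
  Sia=knave, Yara=knave, Lena=knight, Faye=knight

2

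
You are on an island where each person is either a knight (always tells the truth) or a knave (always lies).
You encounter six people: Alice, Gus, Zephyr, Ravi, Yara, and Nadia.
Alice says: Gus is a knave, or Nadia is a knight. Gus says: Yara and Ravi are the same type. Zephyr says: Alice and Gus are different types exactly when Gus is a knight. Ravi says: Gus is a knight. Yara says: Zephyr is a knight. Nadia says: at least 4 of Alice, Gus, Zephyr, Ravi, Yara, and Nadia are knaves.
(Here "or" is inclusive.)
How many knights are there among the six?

4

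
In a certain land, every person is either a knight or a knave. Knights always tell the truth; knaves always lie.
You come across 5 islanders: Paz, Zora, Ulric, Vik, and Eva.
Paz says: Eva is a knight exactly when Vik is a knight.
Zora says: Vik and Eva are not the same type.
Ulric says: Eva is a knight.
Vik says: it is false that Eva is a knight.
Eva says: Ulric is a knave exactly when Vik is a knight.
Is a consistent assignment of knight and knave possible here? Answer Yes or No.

One consistent assignment: Paz=knave, Zora=knight, Ulric=knight, Vik=knave, Eva=knight.

Yes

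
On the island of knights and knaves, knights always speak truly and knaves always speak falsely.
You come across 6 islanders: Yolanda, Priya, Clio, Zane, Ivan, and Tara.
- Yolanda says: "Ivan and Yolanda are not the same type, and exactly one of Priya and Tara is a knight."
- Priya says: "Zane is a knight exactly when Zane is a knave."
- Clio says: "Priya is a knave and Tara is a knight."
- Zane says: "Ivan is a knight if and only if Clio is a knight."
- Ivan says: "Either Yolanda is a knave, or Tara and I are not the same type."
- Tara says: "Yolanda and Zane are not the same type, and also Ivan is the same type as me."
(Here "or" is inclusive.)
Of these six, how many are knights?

1

The unique consistent assignment is Yolanda=knave, Priya=knave, Clio=knave, Zane=knave, Ivan=knight, Tara=knave.
That has 1 knight.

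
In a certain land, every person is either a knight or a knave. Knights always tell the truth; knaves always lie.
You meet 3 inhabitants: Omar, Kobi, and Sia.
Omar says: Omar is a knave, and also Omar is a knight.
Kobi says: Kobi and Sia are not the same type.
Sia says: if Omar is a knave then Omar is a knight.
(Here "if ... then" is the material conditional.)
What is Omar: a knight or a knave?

Omar is a knave.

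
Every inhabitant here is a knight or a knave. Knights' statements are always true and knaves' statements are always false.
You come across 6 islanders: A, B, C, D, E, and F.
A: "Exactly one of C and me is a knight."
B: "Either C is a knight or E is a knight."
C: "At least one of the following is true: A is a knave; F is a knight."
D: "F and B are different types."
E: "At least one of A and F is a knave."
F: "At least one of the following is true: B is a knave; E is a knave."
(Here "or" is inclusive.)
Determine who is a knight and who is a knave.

A (knight): "exactly one of C and me is a knight" — true. ✓
Since B is a knight, "either C is a knight or E is a knight" needs to be true, which holds.
C is a knave; "at least one of the following is true: A is a knave; F is a knight" is false, as required.
D is a knight, so "F and B are different types" must be true — and it is.
E (knight): "at least one of A and F is a knave" — true. ✓
F is a knave, and the claim "at least one of the following is true: B is a knave; E is a knave" is indeed false.

A is a knight, B is a knight, C is a knave, D is a knight, E is a knight, and F is a knave.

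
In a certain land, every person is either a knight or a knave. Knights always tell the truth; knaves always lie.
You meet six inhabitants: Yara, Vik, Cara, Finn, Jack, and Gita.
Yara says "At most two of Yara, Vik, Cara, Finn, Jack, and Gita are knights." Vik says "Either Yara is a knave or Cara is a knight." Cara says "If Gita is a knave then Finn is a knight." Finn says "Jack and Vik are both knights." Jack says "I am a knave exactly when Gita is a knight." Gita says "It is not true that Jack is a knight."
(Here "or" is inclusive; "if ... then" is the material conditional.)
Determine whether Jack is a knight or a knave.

Consistent assignments: {Yara=knight, Vik=knave, Cara=knave, Finn=knave, Jack=knight, Gita=knave}; {Yara=knave, Vik=knight, Cara=knight, Finn=knight, Jack=knight, Gita=knave}
In every consistent assignment, Jack is a knight.

Jack is a knight.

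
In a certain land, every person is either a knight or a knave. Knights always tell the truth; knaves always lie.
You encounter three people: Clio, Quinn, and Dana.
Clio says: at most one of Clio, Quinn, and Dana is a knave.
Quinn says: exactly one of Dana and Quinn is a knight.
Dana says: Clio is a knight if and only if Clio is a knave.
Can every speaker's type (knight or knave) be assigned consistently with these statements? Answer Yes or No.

Yes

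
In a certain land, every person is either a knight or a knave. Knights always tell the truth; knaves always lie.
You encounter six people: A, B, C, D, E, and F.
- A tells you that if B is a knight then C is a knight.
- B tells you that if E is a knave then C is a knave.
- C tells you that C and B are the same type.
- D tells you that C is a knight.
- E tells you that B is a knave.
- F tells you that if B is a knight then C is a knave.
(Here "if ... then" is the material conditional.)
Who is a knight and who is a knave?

A is a knave, B is a knight, C is a knave, D is a knave, E is a knave, and F is a knight.

A (knave): "if B is a knight then C is a knight" — false. ✓
As a knight, B's statement "if E is a knave then C is a knave" should be True; it is.
As a knave, C's statement "C and B are the same type" should be false; it is.
D (knave): "C is a knight" — false. ✓
As a knave, E's statement "B is a knave" should be false; it is.
As a knight, F's statement "if B is a knight then C is a knave" should be True; it is.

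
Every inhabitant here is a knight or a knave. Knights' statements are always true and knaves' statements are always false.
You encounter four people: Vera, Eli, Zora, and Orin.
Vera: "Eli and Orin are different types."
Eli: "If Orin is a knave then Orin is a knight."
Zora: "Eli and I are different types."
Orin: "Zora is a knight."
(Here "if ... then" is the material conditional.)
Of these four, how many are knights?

The unique consistent assignment is Vera=knave, Eli=knave, Zora=knave, Orin=knave.
That has 0 knights.

0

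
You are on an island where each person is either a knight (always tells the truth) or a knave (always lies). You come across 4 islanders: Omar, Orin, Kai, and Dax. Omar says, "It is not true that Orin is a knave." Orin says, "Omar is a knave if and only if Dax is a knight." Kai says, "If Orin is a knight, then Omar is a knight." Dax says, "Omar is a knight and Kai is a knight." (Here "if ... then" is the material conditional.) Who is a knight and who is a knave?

Omar is a knave, Orin is a knave, Kai is a knight, and Dax is a knave.

As a knave, Omar's statement "it is not true that Orin is a knave" should be false; it is.
Orin is a knave, and the claim "Omar is a knave if and only if Dax is a knight" is indeed false.
Kai (knight): "if Orin is a knight, then Omar is a knight" — True. ✓
Dax is a knave; "Omar is a knight and Kai is a knight" is false, as required.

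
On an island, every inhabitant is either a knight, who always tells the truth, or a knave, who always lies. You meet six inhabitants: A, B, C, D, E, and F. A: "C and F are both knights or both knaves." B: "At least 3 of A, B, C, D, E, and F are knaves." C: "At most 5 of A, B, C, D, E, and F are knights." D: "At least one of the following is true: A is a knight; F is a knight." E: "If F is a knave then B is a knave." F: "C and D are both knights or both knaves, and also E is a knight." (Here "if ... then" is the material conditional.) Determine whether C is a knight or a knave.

C is a knight.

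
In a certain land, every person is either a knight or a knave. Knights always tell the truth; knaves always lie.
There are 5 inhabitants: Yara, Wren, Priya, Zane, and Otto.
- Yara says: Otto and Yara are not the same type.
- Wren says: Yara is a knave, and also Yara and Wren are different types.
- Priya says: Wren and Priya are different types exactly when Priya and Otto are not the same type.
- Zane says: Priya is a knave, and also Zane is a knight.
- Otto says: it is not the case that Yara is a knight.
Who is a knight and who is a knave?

Yara is a knight, so "Otto and Yara are not the same type" must be true — and it is.
Wren (knave): "Yara is a knave, and also Yara and Wren are different types" — false. ✓
Priya is a knight; "Wren and Priya are different types exactly when Priya and Otto are not the same type" is true, as required.
Since Zane is a knave, "Priya is a knave, and also Zane is a knight" needs to be false, which holds.
Since Otto is a knave, "it is not the case that Yara is a knight" needs to be false, which holds.

Yara is a knight, Wren is a knave, Priya is a knight, Zane is a knave, and Otto is a knave.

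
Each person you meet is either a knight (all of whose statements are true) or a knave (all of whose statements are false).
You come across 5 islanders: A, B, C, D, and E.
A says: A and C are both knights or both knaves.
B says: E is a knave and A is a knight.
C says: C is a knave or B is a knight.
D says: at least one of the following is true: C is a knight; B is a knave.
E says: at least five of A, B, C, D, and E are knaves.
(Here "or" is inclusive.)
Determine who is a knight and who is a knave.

A is a knight, and the claim "A and C are both knights or both knaves" is indeed True.
B is a knight, so "E is a knave and A is a knight" must be True — and it is.
C is a knight, and the claim "C is a knave or B is a knight" is indeed True.
D is a knight, and the claim "at least one of the following is true: C is a knight; B is a knave" is indeed True.
E is a knave, and the claim "at least five of A, B, C, D, and E are knaves" is indeed False.

A is a knight, B is a knight, C is a knight, D is a knight, and E is a knave.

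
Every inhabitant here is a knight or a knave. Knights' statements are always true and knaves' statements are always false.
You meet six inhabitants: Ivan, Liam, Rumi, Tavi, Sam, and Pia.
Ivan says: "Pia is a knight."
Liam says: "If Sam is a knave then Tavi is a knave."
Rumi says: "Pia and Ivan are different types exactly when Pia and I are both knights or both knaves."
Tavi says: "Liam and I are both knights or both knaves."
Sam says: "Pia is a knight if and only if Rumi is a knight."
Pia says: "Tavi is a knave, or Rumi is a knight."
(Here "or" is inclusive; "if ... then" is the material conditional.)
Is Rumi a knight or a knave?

Rumi is a knave.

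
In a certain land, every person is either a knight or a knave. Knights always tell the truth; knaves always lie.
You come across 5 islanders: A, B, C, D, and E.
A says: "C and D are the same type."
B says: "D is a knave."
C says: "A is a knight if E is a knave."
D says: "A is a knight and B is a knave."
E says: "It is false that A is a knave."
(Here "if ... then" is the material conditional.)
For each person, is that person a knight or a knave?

A is a knight, B is a knave, C is a knight, D is a knight, and E is a knight.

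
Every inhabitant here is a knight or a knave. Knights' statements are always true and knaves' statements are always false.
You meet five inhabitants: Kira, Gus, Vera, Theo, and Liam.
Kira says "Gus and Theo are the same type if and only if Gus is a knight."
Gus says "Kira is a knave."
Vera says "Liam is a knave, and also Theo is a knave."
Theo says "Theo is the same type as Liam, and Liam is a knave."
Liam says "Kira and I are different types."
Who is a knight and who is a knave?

Knights: Gus and Liam. Knaves: Kira, Vera, and Theo.

Kira is a knave, and the claim "Gus and Theo are the same type if and only if Gus is a knight" is indeed False.
Gus is a knight, and the claim "Kira is a knave" is indeed true.
Since Vera is a knave, "Liam is a knave, and also Theo is a knave" needs to be False, which holds.
Theo is a knave, so "Theo is the same type as Liam, and Liam is a knave" must be False — and it is.
As a knight, Liam's statement "Kira and I are different types" should be true; it is.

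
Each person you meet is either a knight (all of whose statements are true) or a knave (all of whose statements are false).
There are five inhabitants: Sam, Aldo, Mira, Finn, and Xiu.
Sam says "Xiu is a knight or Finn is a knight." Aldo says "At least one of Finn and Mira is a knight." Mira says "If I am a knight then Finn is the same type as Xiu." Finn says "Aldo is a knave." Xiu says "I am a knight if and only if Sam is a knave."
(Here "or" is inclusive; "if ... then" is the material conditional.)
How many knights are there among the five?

2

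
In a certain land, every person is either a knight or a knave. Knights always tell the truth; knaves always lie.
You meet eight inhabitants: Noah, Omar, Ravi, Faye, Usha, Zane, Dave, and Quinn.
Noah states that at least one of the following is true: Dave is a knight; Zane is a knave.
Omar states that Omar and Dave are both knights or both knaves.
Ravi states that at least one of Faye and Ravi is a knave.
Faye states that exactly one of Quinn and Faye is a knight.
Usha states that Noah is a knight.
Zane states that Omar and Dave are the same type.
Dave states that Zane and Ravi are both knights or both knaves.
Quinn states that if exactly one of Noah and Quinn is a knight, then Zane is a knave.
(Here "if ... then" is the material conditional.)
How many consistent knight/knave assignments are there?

1

Consistent assignments:
  Noah=knight, Omar=knight, Ravi=knight, Faye=knave, Usha=knight, Zane=knight, Dave=knight, Quinn=knave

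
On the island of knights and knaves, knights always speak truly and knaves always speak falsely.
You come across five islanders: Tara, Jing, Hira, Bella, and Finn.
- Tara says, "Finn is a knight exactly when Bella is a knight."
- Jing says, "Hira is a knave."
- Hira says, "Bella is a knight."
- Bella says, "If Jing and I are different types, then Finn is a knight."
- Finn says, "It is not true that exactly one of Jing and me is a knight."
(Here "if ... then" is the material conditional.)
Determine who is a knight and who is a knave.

Tara is a knight, Jing is a knight, Hira is a knave, Bella is a knave, and Finn is a knave.

Since Tara is a knight, "Finn is a knight exactly when Bella is a knight" needs to be True, which holds.
Since Jing is a knight, "Hira is a knave" needs to be True, which holds.
Hira is a knave; "Bella is a knight" is False, as required.
Bella is a knave, and the claim "if Jing and I are different types, then Finn is a knight" is indeed False.
Finn is a knave, so "it is not true that exactly one of Jing and me is a knight" must be False — and it is.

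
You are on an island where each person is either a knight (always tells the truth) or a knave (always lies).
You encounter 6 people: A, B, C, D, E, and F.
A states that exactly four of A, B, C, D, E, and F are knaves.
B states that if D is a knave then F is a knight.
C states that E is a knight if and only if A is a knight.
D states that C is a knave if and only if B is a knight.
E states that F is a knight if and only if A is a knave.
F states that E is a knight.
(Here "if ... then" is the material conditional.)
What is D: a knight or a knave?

D is a knight.

Consistent assignments: {A=knave, B=knight, C=knave, D=knight, E=knight, F=knight}
In every consistent assignment, D is a knight.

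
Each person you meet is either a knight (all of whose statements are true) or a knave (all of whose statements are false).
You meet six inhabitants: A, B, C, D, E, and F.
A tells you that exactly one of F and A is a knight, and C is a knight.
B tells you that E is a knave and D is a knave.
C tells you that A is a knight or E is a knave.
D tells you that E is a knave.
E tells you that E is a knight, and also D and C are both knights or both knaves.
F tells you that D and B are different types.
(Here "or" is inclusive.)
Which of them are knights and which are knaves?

A is a knave, B is a knave, C is a knave, D is a knave, E is a knight, and F is a knave.

Since A is a knave, "exactly one of F and A is a knight, and C is a knight" needs to be False, which holds.
B is a knave, and the claim "E is a knave and D is a knave" is indeed False.
C is a knave, so "A is a knight or E is a knave" must be False — and it is.
D is a knave; "E is a knave" is False, as required.
As a knight, E's statement "E is a knight, and also D and C are both knights or both knaves" should be True; it is.
F is a knave; "D and B are different types" is False, as required.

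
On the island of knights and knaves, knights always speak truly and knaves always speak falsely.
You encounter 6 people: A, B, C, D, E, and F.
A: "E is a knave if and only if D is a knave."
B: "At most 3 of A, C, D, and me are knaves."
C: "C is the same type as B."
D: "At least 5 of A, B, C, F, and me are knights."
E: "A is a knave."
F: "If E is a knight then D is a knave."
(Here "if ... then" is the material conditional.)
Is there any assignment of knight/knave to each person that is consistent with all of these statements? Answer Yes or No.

Yes

One consistent assignment: A=knight, B=knight, C=knight, D=knave, E=knave, F=knight.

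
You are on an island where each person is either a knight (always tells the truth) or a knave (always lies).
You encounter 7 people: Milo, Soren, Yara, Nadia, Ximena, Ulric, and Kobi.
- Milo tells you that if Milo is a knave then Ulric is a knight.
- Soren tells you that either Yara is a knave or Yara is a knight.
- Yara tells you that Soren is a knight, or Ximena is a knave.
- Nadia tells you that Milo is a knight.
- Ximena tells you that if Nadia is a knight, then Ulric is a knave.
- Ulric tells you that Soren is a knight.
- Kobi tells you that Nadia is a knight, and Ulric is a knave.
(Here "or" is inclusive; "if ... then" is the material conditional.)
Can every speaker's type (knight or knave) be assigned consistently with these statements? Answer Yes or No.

Yes

One consistent assignment: Milo=knight, Soren=knight, Yara=knight, Nadia=knight, Ximena=knave, Ulric=knight, Kobi=knave.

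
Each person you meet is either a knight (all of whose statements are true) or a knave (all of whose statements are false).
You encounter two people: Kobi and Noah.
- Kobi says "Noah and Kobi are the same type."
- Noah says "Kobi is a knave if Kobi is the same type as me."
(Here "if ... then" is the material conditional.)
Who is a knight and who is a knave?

Kobi is a knave, so "Noah and Kobi are the same type" must be False — and it is.
Noah is a knight, and the claim "Kobi is a knave if Kobi is the same type as me" is indeed true.

Kobi is a knave and Noah is a knight.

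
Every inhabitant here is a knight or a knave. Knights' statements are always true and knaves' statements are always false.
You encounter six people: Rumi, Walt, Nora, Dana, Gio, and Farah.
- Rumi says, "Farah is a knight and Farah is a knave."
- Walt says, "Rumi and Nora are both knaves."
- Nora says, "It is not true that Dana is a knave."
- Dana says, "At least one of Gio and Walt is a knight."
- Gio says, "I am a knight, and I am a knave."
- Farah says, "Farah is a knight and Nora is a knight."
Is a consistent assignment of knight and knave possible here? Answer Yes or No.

No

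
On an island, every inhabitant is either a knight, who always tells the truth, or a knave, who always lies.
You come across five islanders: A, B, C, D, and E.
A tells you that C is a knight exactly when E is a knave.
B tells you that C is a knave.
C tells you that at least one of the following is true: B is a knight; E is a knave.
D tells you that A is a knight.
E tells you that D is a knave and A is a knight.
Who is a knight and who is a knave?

Knights: A, C, and D. Knaves: B and E.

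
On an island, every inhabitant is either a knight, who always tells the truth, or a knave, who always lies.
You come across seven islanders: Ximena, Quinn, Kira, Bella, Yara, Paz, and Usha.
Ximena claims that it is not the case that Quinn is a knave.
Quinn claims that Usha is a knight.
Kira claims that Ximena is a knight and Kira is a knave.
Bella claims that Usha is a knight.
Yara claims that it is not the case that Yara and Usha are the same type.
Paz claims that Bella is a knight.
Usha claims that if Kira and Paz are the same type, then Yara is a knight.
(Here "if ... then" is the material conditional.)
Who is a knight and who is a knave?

Ximena (knave): "it is not the case that Quinn is a knave" — False. ✓
Since Quinn is a knave, "Usha is a knight" needs to be False, which holds.
Kira is a knave, so "Ximena is a knight and Kira is a knave" must be False — and it is.
Bella is a knave, so "Usha is a knight" must be False — and it is.
Since Yara is a knave, "it is not the case that Yara and Usha are the same type" needs to be False, which holds.
Paz is a knave; "Bella is a knight" is False, as required.
Usha is a knave; "if Kira and Paz are the same type, then Yara is a knight" is False, as required.

Ximena is a knave, Quinn is a knave, Kira is a knave, Bella is a knave, Yara is a knave, Paz is a knave, and Usha is a knave.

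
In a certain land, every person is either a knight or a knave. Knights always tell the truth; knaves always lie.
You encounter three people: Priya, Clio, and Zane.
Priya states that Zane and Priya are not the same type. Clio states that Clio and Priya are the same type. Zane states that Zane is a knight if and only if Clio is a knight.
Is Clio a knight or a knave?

Clio is a knight.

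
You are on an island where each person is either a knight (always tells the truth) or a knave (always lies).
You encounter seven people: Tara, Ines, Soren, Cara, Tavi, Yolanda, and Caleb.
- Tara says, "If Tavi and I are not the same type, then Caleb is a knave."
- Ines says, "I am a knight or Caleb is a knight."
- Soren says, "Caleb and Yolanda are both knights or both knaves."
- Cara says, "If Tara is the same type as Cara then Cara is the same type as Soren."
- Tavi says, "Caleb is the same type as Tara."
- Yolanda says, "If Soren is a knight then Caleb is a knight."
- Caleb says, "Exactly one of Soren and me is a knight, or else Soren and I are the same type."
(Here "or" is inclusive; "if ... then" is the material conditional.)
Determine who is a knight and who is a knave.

Tara is a knight, Ines is a knight, Soren is a knight, Cara is a knight, Tavi is a knight, Yolanda is a knight, and Caleb is a knight.

Tara is a knight, and the claim "if Tavi and I are not the same type, then Caleb is a knave" is indeed True.
Ines (knight): "I am a knight or Caleb is a knight" — True. ✓
As a knight, Soren's statement "Caleb and Yolanda are both knights or both knaves" should be True; it is.
Since Cara is a knight, "if Tara is the same type as Cara then Cara is the same type as Soren" needs to be True, which holds.
Tavi (knight): "Caleb is the same type as Tara" — True. ✓
Since Yolanda is a knight, "if Soren is a knight then Caleb is a knight" needs to be True, which holds.
Caleb is a knight, and the claim "exactly one of Soren and me is a knight, or else Soren and I are the same type" is indeed True.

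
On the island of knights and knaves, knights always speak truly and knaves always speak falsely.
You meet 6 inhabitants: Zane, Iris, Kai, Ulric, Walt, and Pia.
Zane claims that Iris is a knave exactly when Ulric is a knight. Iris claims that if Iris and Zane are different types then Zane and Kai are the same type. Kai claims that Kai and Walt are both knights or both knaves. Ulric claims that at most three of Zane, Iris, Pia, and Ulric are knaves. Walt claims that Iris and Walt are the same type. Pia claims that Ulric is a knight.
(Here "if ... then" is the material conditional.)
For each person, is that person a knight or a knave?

Zane is a knave, Iris is a knight, Kai is a knave, Ulric is a knight, Walt is a knight, and Pia is a knight.

Since Zane is a knave, "Iris is a knave exactly when Ulric is a knight" needs to be false, which holds.
Since Iris is a knight, "if Iris and Zane are different types then Zane and Kai are the same type" needs to be True, which holds.
Kai (knave): "Kai and Walt are both knights or both knaves" — false. ✓
Ulric (knight): "at most three of Zane, Iris, Pia, and Ulric are knaves" — True. ✓
Walt is a knight; "Iris and Walt are the same type" is True, as required.
Pia is a knight; "Ulric is a knight" is True, as required.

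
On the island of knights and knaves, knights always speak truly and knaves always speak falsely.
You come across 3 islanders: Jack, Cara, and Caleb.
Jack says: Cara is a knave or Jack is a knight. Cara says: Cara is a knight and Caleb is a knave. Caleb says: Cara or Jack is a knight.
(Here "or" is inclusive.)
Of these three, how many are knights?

2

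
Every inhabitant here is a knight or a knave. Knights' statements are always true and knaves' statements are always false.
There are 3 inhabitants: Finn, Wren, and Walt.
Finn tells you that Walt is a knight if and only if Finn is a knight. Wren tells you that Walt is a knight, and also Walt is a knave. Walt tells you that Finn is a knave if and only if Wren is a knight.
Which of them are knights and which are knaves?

Finn is a knight, Wren is a knave, and Walt is a knight.

Suppose Finn is a knave. Then Finn's statement "Walt is a knight if and only if Finn is a knight" would have to be false. Checking the 4 ways to assign the others, none is consistent with every speaker.
(For instance, with Wren=knave, Walt=knight, Walt's claim "Finn is a knave if and only if Wren is a knight" comes out false where it would need to be true.)
So Finn must be a knight, making "Walt is a knight if and only if Finn is a knight" true. Taking Finn=knight, Wren=knave, Walt=knight, each remaining statement checks out:
  Wren (knave): "Walt is a knight, and also Walt is a knave" — false. ✓
  Walt (knight): "Finn is a knave if and only if Wren is a knight" — true. ✓
This is the unique consistent assignment.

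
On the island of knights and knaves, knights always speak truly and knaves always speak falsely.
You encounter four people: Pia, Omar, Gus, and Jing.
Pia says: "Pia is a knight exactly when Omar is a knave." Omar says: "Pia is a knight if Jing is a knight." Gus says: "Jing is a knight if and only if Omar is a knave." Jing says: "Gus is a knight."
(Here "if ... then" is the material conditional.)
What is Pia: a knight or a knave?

Pia is a knave.

Consistent assignments: {Pia=knave, Omar=knave, Gus=knight, Jing=knight}
In every consistent assignment, Pia is a knave.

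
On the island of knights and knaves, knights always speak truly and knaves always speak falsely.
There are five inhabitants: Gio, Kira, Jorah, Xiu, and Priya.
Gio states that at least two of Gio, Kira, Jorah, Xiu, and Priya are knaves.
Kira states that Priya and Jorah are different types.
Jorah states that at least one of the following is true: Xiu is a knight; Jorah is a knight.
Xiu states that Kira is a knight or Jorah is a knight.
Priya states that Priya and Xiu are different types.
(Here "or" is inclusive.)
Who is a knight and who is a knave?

Knights: Gio. Knaves: Kira, Jorah, Xiu, and Priya.

Gio (knight): "at least two of Gio, Kira, Jorah, Xiu, and Priya are knaves" — true. ✓
Kira is a knave, and the claim "Priya and Jorah are different types" is indeed False.
As a knave, Jorah's statement "at least one of the following is true: Xiu is a knight; Jorah is a knight" should be False; it is.
Xiu is a knave, and the claim "Kira is a knight or Jorah is a knight" is indeed False.
Since Priya is a knave, "Priya and Xiu are different types" needs to be False, which holds.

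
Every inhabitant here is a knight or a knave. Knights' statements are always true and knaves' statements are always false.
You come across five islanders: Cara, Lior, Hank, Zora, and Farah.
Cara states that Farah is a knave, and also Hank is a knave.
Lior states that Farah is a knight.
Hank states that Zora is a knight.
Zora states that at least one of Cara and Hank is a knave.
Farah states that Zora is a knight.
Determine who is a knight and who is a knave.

Cara is a knave, Lior is a knight, Hank is a knight, Zora is a knight, and Farah is a knight.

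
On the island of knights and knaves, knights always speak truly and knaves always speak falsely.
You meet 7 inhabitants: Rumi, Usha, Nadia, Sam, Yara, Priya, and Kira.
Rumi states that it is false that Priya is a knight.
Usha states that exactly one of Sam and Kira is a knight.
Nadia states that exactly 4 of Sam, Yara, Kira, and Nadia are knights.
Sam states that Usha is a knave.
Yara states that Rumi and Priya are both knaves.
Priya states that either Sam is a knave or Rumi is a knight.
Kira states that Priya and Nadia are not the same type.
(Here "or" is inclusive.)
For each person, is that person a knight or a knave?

Rumi is a knave, Usha is a knight, Nadia is a knave, Sam is a knave, Yara is a knave, Priya is a knight, and Kira is a knight.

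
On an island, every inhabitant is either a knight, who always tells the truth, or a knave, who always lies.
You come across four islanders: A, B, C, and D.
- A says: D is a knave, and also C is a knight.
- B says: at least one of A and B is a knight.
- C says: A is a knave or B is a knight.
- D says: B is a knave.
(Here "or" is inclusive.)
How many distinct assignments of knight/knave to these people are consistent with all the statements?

Consistent assignments:
  A=knight, B=knight, C=knight, D=knave
  A=knave, B=knave, C=knight, D=knight

2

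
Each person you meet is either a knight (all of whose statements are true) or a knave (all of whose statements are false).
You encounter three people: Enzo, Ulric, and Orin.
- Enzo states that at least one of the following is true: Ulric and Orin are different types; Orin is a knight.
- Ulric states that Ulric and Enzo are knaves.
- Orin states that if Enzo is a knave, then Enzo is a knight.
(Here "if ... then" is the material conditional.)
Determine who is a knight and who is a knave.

Enzo is a knight, Ulric is a knave, and Orin is a knight.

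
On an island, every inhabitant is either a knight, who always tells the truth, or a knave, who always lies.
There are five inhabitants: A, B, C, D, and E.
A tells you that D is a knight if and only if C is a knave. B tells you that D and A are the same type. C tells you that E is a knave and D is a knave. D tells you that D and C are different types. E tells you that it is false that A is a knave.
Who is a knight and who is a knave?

A is a knight, B is a knight, C is a knave, D is a knight, and E is a knight.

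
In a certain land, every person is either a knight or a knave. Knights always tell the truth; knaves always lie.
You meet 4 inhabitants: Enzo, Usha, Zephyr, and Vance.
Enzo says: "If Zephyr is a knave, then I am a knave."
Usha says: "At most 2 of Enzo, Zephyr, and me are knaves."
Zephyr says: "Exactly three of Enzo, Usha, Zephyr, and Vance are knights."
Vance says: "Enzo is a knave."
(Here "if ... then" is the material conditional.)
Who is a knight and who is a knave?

Enzo is a knight, and the claim "if Zephyr is a knave, then I am a knave" is indeed true.
Usha is a knight; "at most 2 of Enzo, Zephyr, and me are knaves" is true, as required.
Zephyr (knight): "exactly three of Enzo, Usha, Zephyr, and Vance are knights" — true. ✓
Vance (knave): "Enzo is a knave" — False. ✓

Enzo is a knight, Usha is a knight, Zephyr is a knight, and Vance is a knave.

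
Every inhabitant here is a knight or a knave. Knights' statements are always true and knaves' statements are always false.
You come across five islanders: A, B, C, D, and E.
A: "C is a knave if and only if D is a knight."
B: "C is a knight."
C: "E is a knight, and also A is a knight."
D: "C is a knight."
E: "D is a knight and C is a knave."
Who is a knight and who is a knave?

As a knave, A's statement "C is a knave if and only if D is a knight" should be false; it is.
Since B is a knave, "C is a knight" needs to be false, which holds.
As a knave, C's statement "E is a knight, and also A is a knight" should be false; it is.
D (knave): "C is a knight" — false. ✓
E is a knave; "D is a knight and C is a knave" is false, as required.

A is a knave, B is a knave, C is a knave, D is a knave, and E is a knave.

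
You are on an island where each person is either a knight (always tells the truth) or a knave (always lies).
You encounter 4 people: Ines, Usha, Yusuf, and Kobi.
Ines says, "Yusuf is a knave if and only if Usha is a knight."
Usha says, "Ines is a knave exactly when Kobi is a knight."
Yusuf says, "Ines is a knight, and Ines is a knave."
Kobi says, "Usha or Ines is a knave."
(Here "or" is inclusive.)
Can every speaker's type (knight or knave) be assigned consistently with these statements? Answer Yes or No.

One consistent assignment: Ines=knight, Usha=knight, Yusuf=knave, Kobi=knave.

Yes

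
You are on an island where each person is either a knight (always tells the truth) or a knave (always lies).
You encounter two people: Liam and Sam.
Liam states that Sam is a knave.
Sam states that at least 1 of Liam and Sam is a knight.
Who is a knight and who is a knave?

Suppose Liam is a knight. Then Liam's statement "Sam is a knave" would have to be true. Checking the 2 ways to assign the others, none is consistent with every speaker.
(For instance, with Sam=knight, Liam's claim "Sam is a knave" comes out false where it would need to be true.)
So Liam must be a knave, making "Sam is a knave" false. Taking Liam=knave, Sam=knight, each remaining statement checks out:
  Sam (knight): "at least 1 of Liam and Sam is a knight" — true. ✓
This is the unique consistent assignment.

Knights: Sam. Knaves: Liam.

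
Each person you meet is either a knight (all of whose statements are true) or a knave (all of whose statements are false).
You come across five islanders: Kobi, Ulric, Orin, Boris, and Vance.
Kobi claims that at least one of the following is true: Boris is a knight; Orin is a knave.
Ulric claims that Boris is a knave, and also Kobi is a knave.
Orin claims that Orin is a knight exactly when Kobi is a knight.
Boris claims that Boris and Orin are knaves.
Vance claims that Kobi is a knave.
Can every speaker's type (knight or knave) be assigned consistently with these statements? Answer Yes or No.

No

Checking all 32 assignments, each has at least one speaker whose statement's truth value contradicts their type.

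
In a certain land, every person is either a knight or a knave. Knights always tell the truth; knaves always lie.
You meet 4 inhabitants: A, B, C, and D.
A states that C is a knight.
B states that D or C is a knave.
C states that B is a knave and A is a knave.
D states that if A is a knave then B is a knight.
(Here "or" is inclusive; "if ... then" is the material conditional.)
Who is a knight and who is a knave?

A is a knave, B is a knight, C is a knave, and D is a knight.

Suppose A is a knight. Then A's statement "C is a knight" would have to be true. Checking the 8 ways to assign the others, none is consistent with every speaker.
(For instance, with B=knight, C=knave, D=knight, A's claim "C is a knight" comes out false where it would need to be true.)
So A must be a knave, making "C is a knight" false. Taking A=knave, B=knight, C=knave, D=knight, each remaining statement checks out:
  B (knight): "D or C is a knave" — true. ✓
  C (knave): "B is a knave and A is a knave" — false. ✓
  D (knight): "if A is a knave then B is a knight" — true. ✓
This is the unique consistent assignment.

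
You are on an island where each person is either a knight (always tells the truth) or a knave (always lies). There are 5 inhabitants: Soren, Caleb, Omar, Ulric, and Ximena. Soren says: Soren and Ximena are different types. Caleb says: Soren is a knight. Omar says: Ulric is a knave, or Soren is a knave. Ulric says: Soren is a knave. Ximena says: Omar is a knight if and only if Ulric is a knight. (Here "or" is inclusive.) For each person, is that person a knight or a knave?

Soren is a knight, and the claim "Soren and Ximena are different types" is indeed true.
Caleb is a knight; "Soren is a knight" is true, as required.
Omar is a knight; "Ulric is a knave, or Soren is a knave" is true, as required.
Ulric is a knave, so "Soren is a knave" must be False — and it is.
Ximena (knave): "Omar is a knight if and only if Ulric is a knight" — False. ✓

Soren is a knight, Caleb is a knight, Omar is a knight, Ulric is a knave, and Ximena is a knave.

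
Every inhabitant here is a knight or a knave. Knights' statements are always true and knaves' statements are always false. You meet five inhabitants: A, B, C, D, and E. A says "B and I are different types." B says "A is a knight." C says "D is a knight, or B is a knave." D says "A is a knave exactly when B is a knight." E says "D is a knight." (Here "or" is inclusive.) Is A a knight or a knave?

Consistent assignments: {A=knave, B=knave, C=knight, D=knave, E=knave}
In every consistent assignment, A is a knave.

A is a knave.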